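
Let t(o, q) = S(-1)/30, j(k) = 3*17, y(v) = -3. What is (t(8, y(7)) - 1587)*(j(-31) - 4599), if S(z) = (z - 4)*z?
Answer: 7216918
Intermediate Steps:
S(z) = z*(-4 + z) (S(z) = (-4 + z)*z = z*(-4 + z))
j(k) = 51
t(o, q) = ⅙ (t(o, q) = -(-4 - 1)/30 = -1*(-5)*(1/30) = 5*(1/30) = ⅙)
(t(8, y(7)) - 1587)*(j(-31) - 4599) = (⅙ - 1587)*(51 - 4599) = -9521/6*(-4548) = 7216918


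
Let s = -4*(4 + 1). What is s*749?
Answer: -14980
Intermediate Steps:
s = -20 (s = -4*5 = -20)
s*749 = -20*749 = -14980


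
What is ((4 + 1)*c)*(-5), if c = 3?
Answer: -75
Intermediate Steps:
((4 + 1)*c)*(-5) = ((4 + 1)*3)*(-5) = (5*3)*(-5) = 15*(-5) = -75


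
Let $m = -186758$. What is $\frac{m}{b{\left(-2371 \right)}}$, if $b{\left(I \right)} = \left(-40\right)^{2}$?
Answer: $- \frac{93379}{800} \approx -116.72$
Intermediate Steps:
$b{\left(I \right)} = 1600$
$\frac{m}{b{\left(-2371 \right)}} = - \frac{186758}{1600} = \left(-186758\right) \frac{1}{1600} = - \frac{93379}{800}$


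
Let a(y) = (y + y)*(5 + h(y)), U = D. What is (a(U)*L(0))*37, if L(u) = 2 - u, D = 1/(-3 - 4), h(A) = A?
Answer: -5032/49 ≈ -102.69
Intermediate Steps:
D = -1/7 (D = 1/(-7) = -1/7 ≈ -0.14286)
U = -1/7 ≈ -0.14286
a(y) = 2*y*(5 + y) (a(y) = (y + y)*(5 + y) = (2*y)*(5 + y) = 2*y*(5 + y))
(a(U)*L(0))*37 = ((2*(-1/7)*(5 - 1/7))*(2 - 1*0))*37 = ((2*(-1/7)*(34/7))*(2 + 0))*37 = -68/49*2*37 = -136/49*37 = -5032/49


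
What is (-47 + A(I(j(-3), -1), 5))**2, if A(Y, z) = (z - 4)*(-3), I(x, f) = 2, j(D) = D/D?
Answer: 2500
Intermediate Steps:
j(D) = 1
A(Y, z) = 12 - 3*z (A(Y, z) = (-4 + z)*(-3) = 12 - 3*z)
(-47 + A(I(j(-3), -1), 5))**2 = (-47 + (12 - 3*5))**2 = (-47 + (12 - 15))**2 = (-47 - 3)**2 = (-50)**2 = 2500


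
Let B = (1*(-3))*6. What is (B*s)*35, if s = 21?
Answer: -13230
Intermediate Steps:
B = -18 (B = -3*6 = -18)
(B*s)*35 = -18*21*35 = -378*35 = -13230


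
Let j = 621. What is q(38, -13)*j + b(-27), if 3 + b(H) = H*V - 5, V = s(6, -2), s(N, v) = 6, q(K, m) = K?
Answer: 23428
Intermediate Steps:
V = 6
b(H) = -8 + 6*H (b(H) = -3 + (H*6 - 5) = -3 + (6*H - 5) = -3 + (-5 + 6*H) = -8 + 6*H)
q(38, -13)*j + b(-27) = 38*621 + (-8 + 6*(-27)) = 23598 + (-8 - 162) = 23598 - 170 = 23428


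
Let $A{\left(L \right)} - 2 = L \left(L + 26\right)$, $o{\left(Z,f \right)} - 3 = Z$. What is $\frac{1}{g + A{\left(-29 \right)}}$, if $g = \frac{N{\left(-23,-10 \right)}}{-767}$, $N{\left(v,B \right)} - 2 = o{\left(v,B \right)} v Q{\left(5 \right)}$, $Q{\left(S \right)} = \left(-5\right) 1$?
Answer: $\frac{767}{70561} \approx 0.01087$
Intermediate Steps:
$Q{\left(S \right)} = -5$
$o{\left(Z,f \right)} = 3 + Z$
$N{\left(v,B \right)} = 2 - 5 v \left(3 + v\right)$ ($N{\left(v,B \right)} = 2 + \left(3 + v\right) v \left(-5\right) = 2 + v \left(3 + v\right) \left(-5\right) = 2 - 5 v \left(3 + v\right)$)
$A{\left(L \right)} = 2 + L \left(26 + L\right)$ ($A{\left(L \right)} = 2 + L \left(L + 26\right) = 2 + L \left(26 + L\right)$)
$g = \frac{2298}{767}$ ($g = \frac{2 - - 115 \left(3 - 23\right)}{-767} = \left(2 - \left(-115\right) \left(-20\right)\right) \left(- \frac{1}{767}\right) = \left(2 - 2300\right) \left(- \frac{1}{767}\right) = \left(-2298\right) \left(- \frac{1}{767}\right) = \frac{2298}{767} \approx 2.9961$)
$\frac{1}{g + A{\left(-29 \right)}} = \frac{1}{\frac{2298}{767} + \left(2 + \left(-29\right)^{2} + 26 \left(-29\right)\right)} = \frac{1}{\frac{2298}{767} + \left(2 + 841 - 754\right)} = \frac{1}{\frac{2298}{767} + 89} = \frac{1}{\frac{70561}{767}} = \frac{767}{70561}$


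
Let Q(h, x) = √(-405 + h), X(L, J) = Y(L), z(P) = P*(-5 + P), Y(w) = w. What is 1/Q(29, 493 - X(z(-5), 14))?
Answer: -I*√94/188 ≈ -0.051571*I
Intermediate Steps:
X(L, J) = L
1/Q(29, 493 - X(z(-5), 14)) = 1/(√(-405 + 29)) = 1/(√(-376)) = 1/(2*I*√94) = -I*√94/188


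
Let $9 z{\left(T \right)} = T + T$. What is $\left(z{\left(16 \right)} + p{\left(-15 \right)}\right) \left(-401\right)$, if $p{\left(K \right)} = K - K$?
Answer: $- \frac{12832}{9} \approx -1425.8$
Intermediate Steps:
$p{\left(K \right)} = 0$
$z{\left(T \right)} = \frac{2 T}{9}$ ($z{\left(T \right)} = \frac{T + T}{9} = \frac{2 T}{9}$)
$\left(z{\left(16 \right)} + p{\left(-15 \right)}\right) \left(-401\right) = \left(\frac{2}{9} \cdot 16 + 0\right) \left(-401\right) = \left(\frac{32}{9} + 0\right) \left(-401\right) = \frac{32}{9} \left(-401\right) = - \frac{12832}{9}$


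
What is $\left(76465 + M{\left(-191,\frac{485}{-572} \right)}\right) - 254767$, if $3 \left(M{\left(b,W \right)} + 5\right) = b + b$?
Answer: $- \frac{535303}{3} \approx -1.7843 \cdot 10^{5}$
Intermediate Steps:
$M{\left(b,W \right)} = -5 + \frac{2 b}{3}$ ($M{\left(b,W \right)} = -5 + \frac{b + b}{3} = -5 + \frac{2 b}{3}$)
$\left(76465 + M{\left(-191,\frac{485}{-572} \right)}\right) - 254767 = \left(76465 + \left(-5 + \frac{2}{3} \left(-191\right)\right)\right) - 254767 = \left(76465 - \frac{397}{3}\right) - 254767 = \frac{228998}{3} - 254767 = - \frac{535303}{3}$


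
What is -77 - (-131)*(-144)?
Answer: -18941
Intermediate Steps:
-77 - (-131)*(-144) = -77 - 131*144 = -77 - 18864 = -18941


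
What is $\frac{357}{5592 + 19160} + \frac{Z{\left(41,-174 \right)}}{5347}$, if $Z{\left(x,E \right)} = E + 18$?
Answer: $- \frac{16407}{1112176} \approx -0.014752$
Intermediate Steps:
$Z{\left(x,E \right)} = 18 + E$
$\frac{357}{5592 + 19160} + \frac{Z{\left(41,-174 \right)}}{5347} = \frac{357}{5592 + 19160} + \frac{18 - 174}{5347} = \frac{357}{24752} - \frac{156}{5347} = 357 \cdot \frac{1}{24752} - \frac{156}{5347} = \frac{3}{208} - \frac{156}{5347} = - \frac{16407}{1112176}$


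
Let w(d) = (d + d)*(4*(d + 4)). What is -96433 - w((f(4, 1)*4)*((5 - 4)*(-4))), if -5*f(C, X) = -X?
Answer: -2410313/25 ≈ -96413.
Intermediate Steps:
f(C, X) = X/5 (f(C, X) = -(-1)*X/5 = X/5)
w(d) = 2*d*(16 + 4*d) (w(d) = (2*d)*(4*(4 + d)) = (2*d)*(16 + 4*d) = 2*d*(16 + 4*d))
-96433 - w((f(4, 1)*4)*((5 - 4)*(-4))) = -96433 - 8*(((⅕)*1)*4)*((5 - 4)*(-4))*(4 + (((⅕)*1)*4)*((5 - 4)*(-4))) = -96433 - 8*((⅕)*4)*(1*(-4))*(4 + ((⅕)*4)*(1*(-4))) = -96433 - 8*(⅘)*(-4)*(4 + (⅘)*(-4)) = -96433 - 8*(-16)*(4 - 16/5)/5 = -96433 - 8*(-16)*4/(5*5) = -96433 - 1*(-512/25) = -96433 + 512/25 = -2410313/25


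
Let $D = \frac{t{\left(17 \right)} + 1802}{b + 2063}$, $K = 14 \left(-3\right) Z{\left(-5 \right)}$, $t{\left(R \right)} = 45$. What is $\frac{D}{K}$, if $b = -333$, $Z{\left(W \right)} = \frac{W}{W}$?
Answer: $- \frac{1847}{72660} \approx -0.02542$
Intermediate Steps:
$Z{\left(W \right)} = 1$
$K = -42$ ($K = 14 \left(-3\right) 1 = \left(-42\right) 1 = -42$)
$D = \frac{1847}{1730}$ ($D = \frac{45 + 1802}{-333 + 2063} = \frac{1847}{1730} \approx 1.0676$)
$\frac{D}{K} = \frac{1847}{1730 \left(-42\right)} = \frac{1847}{1730} \left(- \frac{1}{42}\right) = - \frac{1847}{72660}$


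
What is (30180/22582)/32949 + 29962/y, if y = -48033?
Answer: -1238439213332/1985508947583 ≈ -0.62374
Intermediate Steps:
(30180/22582)/32949 + 29962/y = (30180/22582)/32949 + 29962/(-48033) = (30180*(1/22582))*(1/32949) + 29962*(-1/48033) = (15090/11291)*(1/32949) - 29962/48033 = 5030/124009053 - 29962/48033 = -1238439213332/1985508947583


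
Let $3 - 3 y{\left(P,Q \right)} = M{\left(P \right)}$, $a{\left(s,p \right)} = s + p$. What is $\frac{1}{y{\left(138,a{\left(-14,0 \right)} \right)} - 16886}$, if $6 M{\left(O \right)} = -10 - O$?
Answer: $- \frac{9}{151891} \approx -5.9253 \cdot 10^{-5}$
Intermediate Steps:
$a{\left(s,p \right)} = p + s$
$M{\left(O \right)} = - \frac{5}{3} - \frac{O}{6}$ ($M{\left(O \right)} = \frac{-10 - O}{6} = - \frac{5}{3} - \frac{O}{6}$)
$y{\left(P,Q \right)} = \frac{14}{9} + \frac{P}{18}$ ($y{\left(P,Q \right)} = 1 - \frac{- \frac{5}{3} - \frac{P}{6}}{3} = 1 + \left(\frac{5}{9} + \frac{P}{18}\right) = \frac{14}{9} + \frac{P}{18}$)
$\frac{1}{y{\left(138,a{\left(-14,0 \right)} \right)} - 16886} = \frac{1}{\left(\frac{14}{9} + \frac{1}{18} \cdot 138\right) - 16886} = \frac{1}{\left(\frac{14}{9} + \frac{23}{3}\right) - 16886} = \frac{1}{\frac{83}{9} - 16886} = \frac{1}{- \frac{151891}{9}} = - \frac{9}{151891}$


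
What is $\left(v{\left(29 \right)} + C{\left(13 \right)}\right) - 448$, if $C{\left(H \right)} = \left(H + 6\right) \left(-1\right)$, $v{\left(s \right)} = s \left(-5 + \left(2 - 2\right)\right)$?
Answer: $-612$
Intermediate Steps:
$v{\left(s \right)} = - 5 s$ ($v{\left(s \right)} = s \left(-5 + 0\right) = s \left(-5\right) = - 5 s$)
$C{\left(H \right)} = -6 - H$ ($C{\left(H \right)} = \left(6 + H\right) \left(-1\right) = -6 - H$)
$\left(v{\left(29 \right)} + C{\left(13 \right)}\right) - 448 = \left(\left(-5\right) 29 - 19\right) - 448 = \left(-145 - 19\right) - 448 = -164 - 448 = -612$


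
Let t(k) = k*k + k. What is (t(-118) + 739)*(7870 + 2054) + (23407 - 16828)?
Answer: 144351159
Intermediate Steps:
t(k) = k + k² (t(k) = k² + k = k + k²)
(t(-118) + 739)*(7870 + 2054) + (23407 - 16828) = (-118*(1 - 118) + 739)*(7870 + 2054) + (23407 - 16828) = (-118*(-117) + 739)*9924 + 6579 = (13806 + 739)*9924 + 6579 = 14545*9924 + 6579 = 144344580 + 6579 = 144351159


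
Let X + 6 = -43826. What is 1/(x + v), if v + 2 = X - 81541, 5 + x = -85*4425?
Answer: -1/501505 ≈ -1.9940e-6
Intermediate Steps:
X = -43832 (X = -6 - 43826 = -43832)
x = -376130 (x = -5 - 85*4425 = -5 - 376125 = -376130)
v = -125375 (v = -2 + (-43832 - 81541) = -2 - 125373 = -125375)
1/(x + v) = 1/(-376130 - 125375) = 1/(-501505) = -1/501505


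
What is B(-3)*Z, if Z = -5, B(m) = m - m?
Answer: 0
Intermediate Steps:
B(m) = 0
B(-3)*Z = 0*(-5) = 0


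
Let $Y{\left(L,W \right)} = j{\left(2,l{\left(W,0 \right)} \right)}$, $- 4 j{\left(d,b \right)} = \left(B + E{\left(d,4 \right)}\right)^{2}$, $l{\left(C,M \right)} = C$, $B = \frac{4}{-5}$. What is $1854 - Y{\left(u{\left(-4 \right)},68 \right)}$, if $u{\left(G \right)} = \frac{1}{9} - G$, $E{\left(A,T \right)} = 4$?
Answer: $\frac{46414}{25} \approx 1856.6$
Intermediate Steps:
$u{\left(G \right)} = \frac{1}{9} - G$
$B = - \frac{4}{5}$ ($B = 4 \left(- \frac{1}{5}\right) = - \frac{4}{5} \approx -0.8$)
$j{\left(d,b \right)} = - \frac{64}{25}$ ($j{\left(d,b \right)} = - \frac{\left(- \frac{4}{5} + 4\right)^{2}}{4} = - \frac{\left(\frac{16}{5}\right)^{2}}{4} = \left(- \frac{1}{4}\right) \frac{256}{25} = - \frac{64}{25}$)
$Y{\left(L,W \right)} = - \frac{64}{25}$
$1854 - Y{\left(u{\left(-4 \right)},68 \right)} = 1854 - - \frac{64}{25} = 1854 + \frac{64}{25} = \frac{46414}{25}$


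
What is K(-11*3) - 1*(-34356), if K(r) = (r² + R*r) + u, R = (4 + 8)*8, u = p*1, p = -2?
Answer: 32275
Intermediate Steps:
u = -2 (u = -2*1 = -2)
R = 96 (R = 12*8 = 96)
K(r) = -2 + r² + 96*r (K(r) = (r² + 96*r) - 2 = -2 + r² + 96*r)
K(-11*3) - 1*(-34356) = (-2 + (-11*3)² + 96*(-11*3)) - 1*(-34356) = (-2 + (-33)² + 96*(-33)) + 34356 = (-2 + 1089 - 3168) + 34356 = -2081 + 34356 = 32275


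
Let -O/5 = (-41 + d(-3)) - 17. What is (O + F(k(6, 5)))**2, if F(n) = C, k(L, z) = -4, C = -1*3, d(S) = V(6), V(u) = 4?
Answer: 71289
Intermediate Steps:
d(S) = 4
O = 270 (O = -5*((-41 + 4) - 17) = -5*(-37 - 17) = -5*(-54) = 270)
C = -3
F(n) = -3
(O + F(k(6, 5)))**2 = (270 - 3)**2 = 267**2 = 71289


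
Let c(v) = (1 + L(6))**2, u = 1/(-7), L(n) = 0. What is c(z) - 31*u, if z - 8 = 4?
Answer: 38/7 ≈ 5.4286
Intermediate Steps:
z = 12 (z = 8 + 4 = 12)
u = -1/7 ≈ -0.14286
c(v) = 1 (c(v) = (1 + 0)**2 = 1**2 = 1)
c(z) - 31*u = 1 - 31*(-1/7) = 1 + 31/7 = 38/7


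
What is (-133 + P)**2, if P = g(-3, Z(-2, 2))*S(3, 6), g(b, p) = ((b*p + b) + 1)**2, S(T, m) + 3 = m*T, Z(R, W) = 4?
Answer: 7879249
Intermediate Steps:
S(T, m) = -3 + T*m (S(T, m) = -3 + m*T = -3 + T*m)
g(b, p) = (1 + b + b*p)**2 (g(b, p) = ((b + b*p) + 1)**2 = (1 + b + b*p)**2)
P = 2940 (P = (1 - 3 - 3*4)**2*(-3 + 3*6) = (1 - 3 - 12)**2*(-3 + 18) = (-14)**2*15 = 196*15 = 2940)
(-133 + P)**2 = (-133 + 2940)**2 = 2807**2 = 7879249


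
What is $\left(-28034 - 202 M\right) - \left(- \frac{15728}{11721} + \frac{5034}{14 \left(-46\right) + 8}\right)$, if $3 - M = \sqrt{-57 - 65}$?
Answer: $- \frac{35571579553}{1242426} + 202 i \sqrt{122} \approx -28631.0 + 2231.2 i$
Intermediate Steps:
$M = 3 - i \sqrt{122}$ ($M = 3 - \sqrt{-57 - 65} = 3 - \sqrt{-122} = 3 - i \sqrt{122} \approx 3.0 - 11.045 i$)
$\left(-28034 - 202 M\right) - \left(- \frac{15728}{11721} + \frac{5034}{14 \left(-46\right) + 8}\right) = \left(-28034 - 202 \left(3 - i \sqrt{122}\right)\right) - \left(- \frac{15728}{11721} + \frac{5034}{14 \left(-46\right) + 8}\right) = \left(-28034 - \left(606 - 202 i \sqrt{122}\right)\right) - \left(- \frac{15728}{11721} + \frac{5034}{-644 + 8}\right) = \left(-28640 + 202 i \sqrt{122}\right) - \left(- \frac{15728}{11721} + \frac{5034}{-636}\right) = \left(-28640 + 202 i \sqrt{122}\right) + \left(\frac{15728}{11721} - - \frac{839}{106}\right) = \left(-28640 + 202 i \sqrt{122}\right) + \left(\frac{15728}{11721} + \frac{839}{106}\right) = \left(-28640 + 202 i \sqrt{122}\right) + \frac{11501087}{1242426} = - \frac{35571579553}{1242426} + 202 i \sqrt{122}$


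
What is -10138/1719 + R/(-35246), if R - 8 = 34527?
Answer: -416689613/60587874 ≈ -6.8774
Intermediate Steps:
R = 34535 (R = 8 + 34527 = 34535)
-10138/1719 + R/(-35246) = -10138/1719 + 34535/(-35246) = -10138*1/1719 + 34535*(-1/35246) = -10138/1719 - 34535/35246 = -416689613/60587874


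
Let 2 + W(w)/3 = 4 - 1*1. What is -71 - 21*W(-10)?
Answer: -134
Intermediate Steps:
W(w) = 3 (W(w) = -6 + 3*(4 - 1*1) = -6 + 3*(4 - 1) = -6 + 3*3 = -6 + 9 = 3)
-71 - 21*W(-10) = -71 - 21*3 = -71 - 63 = -134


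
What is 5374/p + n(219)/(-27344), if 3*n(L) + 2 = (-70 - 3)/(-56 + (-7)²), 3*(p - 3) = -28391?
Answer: -4629656933/8148812784 ≈ -0.56814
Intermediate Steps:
p = -28382/3 (p = 3 + (⅓)*(-28391) = 3 - 28391/3 = -28382/3 ≈ -9460.7)
n(L) = 59/21 (n(L) = -⅔ + ((-70 - 3)/(-56 + (-7)²))/3 = -⅔ + (-73/(-56 + 49))/3 = -⅔ + (-73/(-7))/3 = -⅔ + (-73*(-⅐))/3 = -⅔ + (⅓)*(73/7) = -⅔ + 73/21 = 59/21)
5374/p + n(219)/(-27344) = 5374/(-28382/3) + (59/21)/(-27344) = 5374*(-3/28382) + (59/21)*(-1/27344) = -8061/14191 - 59/574224 = -4629656933/8148812784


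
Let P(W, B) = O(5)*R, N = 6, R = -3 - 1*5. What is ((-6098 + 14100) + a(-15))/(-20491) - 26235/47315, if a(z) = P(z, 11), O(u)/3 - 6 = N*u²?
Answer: -147809731/193906333 ≈ -0.76227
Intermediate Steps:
R = -8 (R = -3 - 5 = -8)
O(u) = 18 + 18*u² (O(u) = 18 + 3*(6*u²) = 18 + 18*u²)
P(W, B) = -3744 (P(W, B) = (18 + 18*5²)*(-8) = (18 + 18*25)*(-8) = (18 + 450)*(-8) = 468*(-8) = -3744)
a(z) = -3744
((-6098 + 14100) + a(-15))/(-20491) - 26235/47315 = ((-6098 + 14100) - 3744)/(-20491) - 26235/47315 = (8002 - 3744)*(-1/20491) - 26235*1/47315 = 4258*(-1/20491) - 5247/9463 = -4258/20491 - 5247/9463 = -147809731/193906333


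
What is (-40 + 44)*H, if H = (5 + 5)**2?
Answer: 400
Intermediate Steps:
H = 100 (H = 10**2 = 100)
(-40 + 44)*H = (-40 + 44)*100 = 4*100 = 400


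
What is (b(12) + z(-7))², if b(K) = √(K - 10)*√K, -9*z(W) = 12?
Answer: 232/9 - 16*√6/3 ≈ 12.714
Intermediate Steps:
z(W) = -4/3 (z(W) = -⅑*12 = -4/3)
b(K) = √K*√(-10 + K) (b(K) = √(-10 + K)*√K = √K*√(-10 + K))
(b(12) + z(-7))² = (√12*√(-10 + 12) - 4/3)² = ((2*√3)*√2 - 4/3)² = (2*√6 - 4/3)² = (-4/3 + 2*√6)²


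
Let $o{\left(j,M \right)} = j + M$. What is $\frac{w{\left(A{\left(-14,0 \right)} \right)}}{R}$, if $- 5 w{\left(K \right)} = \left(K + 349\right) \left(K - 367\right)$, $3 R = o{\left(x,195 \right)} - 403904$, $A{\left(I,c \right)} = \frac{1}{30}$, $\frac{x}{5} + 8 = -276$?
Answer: $- \frac{115275239}{607693500} \approx -0.18969$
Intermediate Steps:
$x = -1420$ ($x = -40 + 5 \left(-276\right) = -40 - 1380 = -1420$)
$A{\left(I,c \right)} = \frac{1}{30}$
$o{\left(j,M \right)} = M + j$
$R = -135043$ ($R = \frac{\left(195 - 1420\right) - 403904}{3} = \frac{-1225 - 403904}{3} = \frac{1}{3} \left(-405129\right) = -135043$)
$w{\left(K \right)} = - \frac{\left(-367 + K\right) \left(349 + K\right)}{5}$ ($w{\left(K \right)} = - \frac{\left(K + 349\right) \left(K - 367\right)}{5} = - \frac{\left(349 + K\right) \left(-367 + K\right)}{5} = - \frac{\left(-367 + K\right) \left(349 + K\right)}{5}$)
$\frac{w{\left(A{\left(-14,0 \right)} \right)}}{R} = \frac{\frac{128083}{5} - \frac{1}{5 \cdot 900} + \frac{18}{5} \cdot \frac{1}{30}}{-135043} = \left(\frac{128083}{5} - \frac{1}{4500} + \frac{3}{25}\right) \left(- \frac{1}{135043}\right) = \frac{115275239}{4500} \left(- \frac{1}{135043}\right) = - \frac{115275239}{607693500}$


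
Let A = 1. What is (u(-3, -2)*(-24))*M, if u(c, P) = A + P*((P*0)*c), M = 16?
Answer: -384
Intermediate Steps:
u(c, P) = 1 (u(c, P) = 1 + P*((P*0)*c) = 1 + P*(0*c) = 1 + P*0 = 1 + 0 = 1)
(u(-3, -2)*(-24))*M = (1*(-24))*16 = -24*16 = -384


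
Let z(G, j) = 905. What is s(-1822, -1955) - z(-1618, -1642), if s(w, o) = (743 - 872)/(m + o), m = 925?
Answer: -932021/1030 ≈ -904.88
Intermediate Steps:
s(w, o) = -129/(925 + o) (s(w, o) = (743 - 872)/(925 + o) = -129/(925 + o))
s(-1822, -1955) - z(-1618, -1642) = -129/(925 - 1955) - 1*905 = -129/(-1030) - 905 = -129*(-1/1030) - 905 = 129/1030 - 905 = -932021/1030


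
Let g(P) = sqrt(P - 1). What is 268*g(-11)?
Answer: 536*I*sqrt(3) ≈ 928.38*I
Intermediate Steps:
g(P) = sqrt(-1 + P)
268*g(-11) = 268*sqrt(-1 - 11) = 268*sqrt(-12) = 268*(2*I*sqrt(3)) = 536*I*sqrt(3)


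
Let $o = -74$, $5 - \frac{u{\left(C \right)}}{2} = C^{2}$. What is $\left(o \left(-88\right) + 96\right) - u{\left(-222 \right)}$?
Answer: $105166$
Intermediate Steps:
$u{\left(C \right)} = 10 - 2 C^{2}$
$\left(o \left(-88\right) + 96\right) - u{\left(-222 \right)} = \left(\left(-74\right) \left(-88\right) + 96\right) - \left(10 - 2 \left(-222\right)^{2}\right) = \left(6512 + 96\right) - \left(10 - 98568\right) = 6608 - \left(10 - 98568\right) = 6608 - -98558 = 6608 + 98558 = 105166$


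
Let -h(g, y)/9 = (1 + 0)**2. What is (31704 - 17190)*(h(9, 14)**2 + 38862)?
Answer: 565218702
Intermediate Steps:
h(g, y) = -9 (h(g, y) = -9*(1 + 0)**2 = -9*1**2 = -9*1 = -9)
(31704 - 17190)*(h(9, 14)**2 + 38862) = (31704 - 17190)*((-9)**2 + 38862) = 14514*(81 + 38862) = 14514*38943 = 565218702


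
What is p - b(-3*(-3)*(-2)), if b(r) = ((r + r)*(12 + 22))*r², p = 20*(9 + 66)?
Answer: 398076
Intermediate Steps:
p = 1500 (p = 20*75 = 1500)
b(r) = 68*r³ (b(r) = ((2*r)*34)*r² = (68*r)*r² = 68*r³)
p - b(-3*(-3)*(-2)) = 1500 - 68*(-3*(-3)*(-2))³ = 1500 - 68*(9*(-2))³ = 1500 - 68*(-18)³ = 1500 - 68*(-5832) = 1500 - 1*(-396576) = 1500 + 396576 = 398076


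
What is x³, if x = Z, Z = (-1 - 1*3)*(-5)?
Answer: 8000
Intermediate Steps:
Z = 20 (Z = (-1 - 3)*(-5) = -4*(-5) = 20)
x = 20
x³ = 20³ = 8000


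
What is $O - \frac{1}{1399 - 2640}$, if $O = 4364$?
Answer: $\frac{5415725}{1241} \approx 4364.0$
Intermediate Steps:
$O - \frac{1}{1399 - 2640} = 4364 - \frac{1}{1399 - 2640} = 4364 - \frac{1}{-1241} = 4364 - - \frac{1}{1241} = 4364 + \frac{1}{1241} = \frac{5415725}{1241}$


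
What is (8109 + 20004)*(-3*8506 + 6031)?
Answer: -547838031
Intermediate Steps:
(8109 + 20004)*(-3*8506 + 6031) = 28113*(-25518 + 6031) = 28113*(-19487) = -547838031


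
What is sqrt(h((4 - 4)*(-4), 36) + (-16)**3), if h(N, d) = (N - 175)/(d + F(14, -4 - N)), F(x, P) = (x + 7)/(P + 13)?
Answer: I*sqrt(2169199)/23 ≈ 64.036*I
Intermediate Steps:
F(x, P) = (7 + x)/(13 + P)
h(N, d) = (-175 + N)/(d + 21/(9 - N)) (h(N, d) = (N - 175)/(d + (7 + 14)/(13 + (-4 - N))) = (-175 + N)/(d + 21/(9 - N)))
sqrt(h((4 - 4)*(-4), 36) + (-16)**3) = sqrt((-175 + (4 - 4)*(-4))*(-9 + (4 - 4)*(-4))/(-21 + 36*(-9 + (4 - 4)*(-4))) + (-16)**3) = sqrt((-175 + 0*(-4))*(-9 + 0*(-4))/(-21 + 36*(-9 + 0*(-4))) - 4096) = sqrt((-175 + 0)*(-9 + 0)/(-21 + 36*(-9 + 0)) - 4096) = sqrt(-175*(-9)/(-21 + 36*(-9)) - 4096) = sqrt(-175*(-9)/(-21 - 324) - 4096) = sqrt(-175*(-9)/(-345) - 4096) = sqrt(-1/345*(-175)*(-9) - 4096) = sqrt(-105/23 - 4096) = sqrt(-94313/23) = I*sqrt(2169199)/23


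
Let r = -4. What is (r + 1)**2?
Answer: 9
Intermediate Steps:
(r + 1)**2 = (-4 + 1)**2 = (-3)**2 = 9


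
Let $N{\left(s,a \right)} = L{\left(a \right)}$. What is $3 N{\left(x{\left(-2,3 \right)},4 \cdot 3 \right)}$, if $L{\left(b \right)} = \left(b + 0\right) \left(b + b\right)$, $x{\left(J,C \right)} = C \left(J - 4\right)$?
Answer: $864$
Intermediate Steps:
$x{\left(J,C \right)} = C \left(-4 + J\right)$
$L{\left(b \right)} = 2 b^{2}$ ($L{\left(b \right)} = b 2 b = 2 b^{2}$)
$N{\left(s,a \right)} = 2 a^{2}$
$3 N{\left(x{\left(-2,3 \right)},4 \cdot 3 \right)} = 3 \cdot 2 \left(4 \cdot 3\right)^{2} = 3 \cdot 2 \cdot 12^{2} = 3 \cdot 2 \cdot 144 = 3 \cdot 288 = 864$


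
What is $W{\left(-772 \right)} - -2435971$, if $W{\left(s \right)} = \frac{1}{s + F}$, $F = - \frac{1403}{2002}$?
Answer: $\frac{3768318028535}{1546947} \approx 2.436 \cdot 10^{6}$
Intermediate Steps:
$F = - \frac{1403}{2002}$ ($F = \left(-1403\right) \frac{1}{2002} = - \frac{1403}{2002} \approx -0.7008$)
$W{\left(s \right)} = \frac{1}{- \frac{1403}{2002} + s}$ ($W{\left(s \right)} = \frac{1}{s - \frac{1403}{2002}} = \frac{1}{- \frac{1403}{2002} + s}$)
$W{\left(-772 \right)} - -2435971 = \frac{2002}{-1403 + 2002 \left(-772\right)} - -2435971 = \frac{2002}{-1403 - 1545544} + 2435971 = \frac{2002}{-1546947} + 2435971 = 2002 \left(- \frac{1}{1546947}\right) + 2435971 = - \frac{2002}{1546947} + 2435971 = \frac{3768318028535}{1546947}$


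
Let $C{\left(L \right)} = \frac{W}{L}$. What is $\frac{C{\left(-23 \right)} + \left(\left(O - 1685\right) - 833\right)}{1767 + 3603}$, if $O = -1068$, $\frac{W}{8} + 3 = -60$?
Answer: $- \frac{40987}{61755} \approx -0.6637$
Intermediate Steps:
$W = -504$ ($W = -24 + 8 \left(-60\right) = -24 - 480 = -504$)
$C{\left(L \right)} = - \frac{504}{L}$
$\frac{C{\left(-23 \right)} + \left(\left(O - 1685\right) - 833\right)}{1767 + 3603} = \frac{- \frac{504}{-23} - 3586}{1767 + 3603} = \frac{\left(-504\right) \left(- \frac{1}{23}\right) - 3586}{5370} = \left(\frac{504}{23} - 3586\right) \frac{1}{5370} = \left(- \frac{81974}{23}\right) \frac{1}{5370} = - \frac{40987}{61755}$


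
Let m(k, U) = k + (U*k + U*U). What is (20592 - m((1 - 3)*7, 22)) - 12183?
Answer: 8247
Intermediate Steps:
m(k, U) = k + U² + U*k (m(k, U) = k + (U*k + U²) = k + (U² + U*k) = k + U² + U*k)
(20592 - m((1 - 3)*7, 22)) - 12183 = (20592 - ((1 - 3)*7 + 22² + 22*((1 - 3)*7))) - 12183 = (20592 - (-2*7 + 484 + 22*(-2*7))) - 12183 = (20592 - (-14 + 484 + 22*(-14))) - 12183 = (20592 - (-14 + 484 - 308)) - 12183 = (20592 - 1*162) - 12183 = (20592 - 162) - 12183 = 20430 - 12183 = 8247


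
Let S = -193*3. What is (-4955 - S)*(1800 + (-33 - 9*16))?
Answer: -7102248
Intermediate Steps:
S = -579
(-4955 - S)*(1800 + (-33 - 9*16)) = (-4955 - 1*(-579))*(1800 + (-33 - 9*16)) = (-4955 + 579)*(1800 + (-33 - 144)) = -4376*(1800 - 177) = -4376*1623 = -7102248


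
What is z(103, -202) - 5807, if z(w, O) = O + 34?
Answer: -5975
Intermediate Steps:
z(w, O) = 34 + O
z(103, -202) - 5807 = (34 - 202) - 5807 = -168 - 5807 = -5975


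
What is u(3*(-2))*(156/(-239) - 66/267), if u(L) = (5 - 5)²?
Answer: 0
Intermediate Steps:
u(L) = 0 (u(L) = 0² = 0)
u(3*(-2))*(156/(-239) - 66/267) = 0*(156/(-239) - 66/267) = 0*(156*(-1/239) - 66*1/267) = 0*(-156/239 - 22/89) = 0*(-19142/21271) = 0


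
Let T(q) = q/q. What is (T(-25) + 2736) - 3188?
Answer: -451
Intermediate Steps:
T(q) = 1
(T(-25) + 2736) - 3188 = (1 + 2736) - 3188 = 2737 - 3188 = -451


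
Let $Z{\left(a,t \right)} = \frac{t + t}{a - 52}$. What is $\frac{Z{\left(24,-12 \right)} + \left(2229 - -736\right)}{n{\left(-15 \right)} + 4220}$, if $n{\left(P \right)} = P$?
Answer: $\frac{20761}{29435} \approx 0.70532$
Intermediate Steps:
$Z{\left(a,t \right)} = \frac{2 t}{-52 + a}$
$\frac{Z{\left(24,-12 \right)} + \left(2229 - -736\right)}{n{\left(-15 \right)} + 4220} = \frac{2 \left(-12\right) \frac{1}{-52 + 24} + \left(2229 - -736\right)}{-15 + 4220} = \frac{2 \left(-12\right) \frac{1}{-28} + \left(2229 + 736\right)}{4205} = \left(2 \left(-12\right) \left(- \frac{1}{28}\right) + 2965\right) \frac{1}{4205} = \left(\frac{6}{7} + 2965\right) \frac{1}{4205} = \frac{20761}{7} \cdot \frac{1}{4205} = \frac{20761}{29435}$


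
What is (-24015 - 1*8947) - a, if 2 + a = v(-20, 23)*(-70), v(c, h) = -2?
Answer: -33100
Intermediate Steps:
a = 138 (a = -2 - 2*(-70) = -2 + 140 = 138)
(-24015 - 1*8947) - a = (-24015 - 1*8947) - 1*138 = (-24015 - 8947) - 138 = -32962 - 138 = -33100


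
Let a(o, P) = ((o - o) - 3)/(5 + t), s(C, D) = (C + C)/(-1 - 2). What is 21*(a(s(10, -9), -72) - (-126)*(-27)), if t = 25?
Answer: -714441/10 ≈ -71444.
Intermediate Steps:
s(C, D) = -2*C/3 (s(C, D) = (2*C)/(-3) = (2*C)*(-⅓) = -2*C/3)
a(o, P) = -⅒ (a(o, P) = ((o - o) - 3)/(5 + 25) = (0 - 3)/30 = -3*1/30 = -⅒)
21*(a(s(10, -9), -72) - (-126)*(-27)) = 21*(-⅒ - (-126)*(-27)) = 21*(-⅒ - 1*3402) = 21*(-⅒ - 3402) = 21*(-34021/10) = -714441/10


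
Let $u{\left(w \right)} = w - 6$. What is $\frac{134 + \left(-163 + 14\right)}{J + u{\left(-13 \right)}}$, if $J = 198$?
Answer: $- \frac{15}{179} \approx -0.083799$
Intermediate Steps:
$u{\left(w \right)} = -6 + w$
$\frac{134 + \left(-163 + 14\right)}{J + u{\left(-13 \right)}} = \frac{134 + \left(-163 + 14\right)}{198 - 19} = \frac{134 - 149}{198 - 19} = - \frac{15}{179}$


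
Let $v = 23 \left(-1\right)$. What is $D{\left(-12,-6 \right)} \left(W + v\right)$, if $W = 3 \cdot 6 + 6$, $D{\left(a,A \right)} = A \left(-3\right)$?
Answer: $18$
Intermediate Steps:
$D{\left(a,A \right)} = - 3 A$
$v = -23$
$W = 24$ ($W = 18 + 6 = 24$)
$D{\left(-12,-6 \right)} \left(W + v\right) = \left(-3\right) \left(-6\right) \left(24 - 23\right) = 18 \cdot 1 = 18$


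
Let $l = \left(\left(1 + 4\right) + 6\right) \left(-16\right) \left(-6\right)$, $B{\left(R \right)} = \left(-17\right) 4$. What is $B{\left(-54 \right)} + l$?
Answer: $988$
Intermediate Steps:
$B{\left(R \right)} = -68$
$l = 1056$ ($l = \left(5 + 6\right) \left(-16\right) \left(-6\right) = 11 \left(-16\right) \left(-6\right) = \left(-176\right) \left(-6\right) = 1056$)
$B{\left(-54 \right)} + l = -68 + 1056 = 988$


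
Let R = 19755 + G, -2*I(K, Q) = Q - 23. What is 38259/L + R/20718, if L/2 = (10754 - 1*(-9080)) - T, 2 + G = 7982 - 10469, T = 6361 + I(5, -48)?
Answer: 628336856/278398125 ≈ 2.2570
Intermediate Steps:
I(K, Q) = 23/2 - Q/2 (I(K, Q) = -(Q - 23)/2 = -(-23 + Q)/2 = 23/2 - Q/2)
T = 12793/2 (T = 6361 + (23/2 - 1/2*(-48)) = 6361 + (23/2 + 24) = 6361 + 71/2 = 12793/2 ≈ 6396.5)
G = -2489 (G = -2 + (7982 - 10469) = -2 - 2487 = -2489)
R = 17266 (R = 19755 - 2489 = 17266)
L = 26875 (L = 2*((10754 - 1*(-9080)) - 1*12793/2) = 2*((10754 + 9080) - 12793/2) = 2*(19834 - 12793/2) = 2*(26875/2) = 26875)
38259/L + R/20718 = 38259/26875 + 17266/20718 = 38259*(1/26875) + 17266*(1/20718) = 38259/26875 + 8633/10359 = 628336856/278398125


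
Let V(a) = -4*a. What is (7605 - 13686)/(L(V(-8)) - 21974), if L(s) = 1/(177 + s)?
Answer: 423643/1530855 ≈ 0.27674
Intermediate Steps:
(7605 - 13686)/(L(V(-8)) - 21974) = (7605 - 13686)/(1/(177 - 4*(-8)) - 21974) = -6081/(1/(177 + 32) - 21974) = -6081/(1/209 - 21974) = -6081/(-4592565/209) = -6081*(-209/4592565) = 423643/1530855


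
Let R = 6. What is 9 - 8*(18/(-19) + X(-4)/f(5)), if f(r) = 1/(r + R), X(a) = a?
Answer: 7003/19 ≈ 368.58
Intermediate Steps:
f(r) = 1/(6 + r) (f(r) = 1/(r + 6) = 1/(6 + r))
9 - 8*(18/(-19) + X(-4)/f(5)) = 9 - 8*(18/(-19) - 4/(1/(6 + 5))) = 9 - 8*(18*(-1/19) - 4/(1/11)) = 9 - 8*(-18/19 - 4/1/11) = 9 - 8*(-18/19 - 4*11) = 9 - 8*(-18/19 - 44) = 9 - 8*(-854/19) = 9 + 6832/19 = 7003/19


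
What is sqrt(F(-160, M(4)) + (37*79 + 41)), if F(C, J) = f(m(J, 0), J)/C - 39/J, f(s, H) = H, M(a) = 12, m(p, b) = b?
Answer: sqrt(1184270)/20 ≈ 54.412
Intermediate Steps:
F(C, J) = -39/J + J/C (F(C, J) = J/C - 39/J = -39/J + J/C)
sqrt(F(-160, M(4)) + (37*79 + 41)) = sqrt((-39/12 + 12/(-160)) + (37*79 + 41)) = sqrt((-39*1/12 + 12*(-1/160)) + (2923 + 41)) = sqrt((-13/4 - 3/40) + 2964) = sqrt(-133/40 + 2964) = sqrt(118427/40) = sqrt(1184270)/20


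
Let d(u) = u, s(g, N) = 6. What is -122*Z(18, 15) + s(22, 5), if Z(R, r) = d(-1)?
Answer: 128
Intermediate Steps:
Z(R, r) = -1
-122*Z(18, 15) + s(22, 5) = -122*(-1) + 6 = 122 + 6 = 128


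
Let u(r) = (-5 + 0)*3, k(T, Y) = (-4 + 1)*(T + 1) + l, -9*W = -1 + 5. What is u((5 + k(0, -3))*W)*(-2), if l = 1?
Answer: 30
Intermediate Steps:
W = -4/9 (W = -(-1 + 5)/9 = -1/9*4 = -4/9 ≈ -0.44444)
k(T, Y) = -2 - 3*T (k(T, Y) = (-4 + 1)*(T + 1) + 1 = -3*(1 + T) + 1 = (-3 - 3*T) + 1 = -2 - 3*T)
u(r) = -15 (u(r) = -5*3 = -15)
u((5 + k(0, -3))*W)*(-2) = -15*(-2) = 30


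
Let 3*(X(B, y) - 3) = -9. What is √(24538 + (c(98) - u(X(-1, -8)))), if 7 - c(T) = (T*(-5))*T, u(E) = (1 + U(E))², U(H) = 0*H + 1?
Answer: 19*√201 ≈ 269.37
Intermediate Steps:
X(B, y) = 0 (X(B, y) = 3 + (⅓)*(-9) = 3 - 3 = 0)
U(H) = 1 (U(H) = 0 + 1 = 1)
u(E) = 4 (u(E) = (1 + 1)² = 2² = 4)
c(T) = 7 + 5*T² (c(T) = 7 - T*(-5)*T = 7 - (-5*T)*T = 7 - (-5)*T² = 7 + 5*T²)
√(24538 + (c(98) - u(X(-1, -8)))) = √(24538 + ((7 + 5*98²) - 1*4)) = √(24538 + ((7 + 5*9604) - 4)) = √(24538 + ((7 + 48020) - 4)) = √(24538 + (48027 - 4)) = √(24538 + 48023) = √72561 = 19*√201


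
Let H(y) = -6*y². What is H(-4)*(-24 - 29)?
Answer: 5088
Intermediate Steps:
H(-4)*(-24 - 29) = (-6*(-4)²)*(-24 - 29) = -6*16*(-53) = -96*(-53) = 5088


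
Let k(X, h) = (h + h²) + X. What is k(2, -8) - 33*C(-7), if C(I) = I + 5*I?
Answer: 1444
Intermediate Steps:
C(I) = 6*I
k(X, h) = X + h + h²
k(2, -8) - 33*C(-7) = (2 - 8 + (-8)²) - 198*(-7) = (2 - 8 + 64) - 33*(-42) = 58 + 1386 = 1444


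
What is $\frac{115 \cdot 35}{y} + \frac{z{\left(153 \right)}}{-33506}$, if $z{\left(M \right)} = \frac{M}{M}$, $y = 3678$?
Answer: $\frac{33714493}{30808767} \approx 1.0943$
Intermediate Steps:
$z{\left(M \right)} = 1$
$\frac{115 \cdot 35}{y} + \frac{z{\left(153 \right)}}{-33506} = \frac{115 \cdot 35}{3678} + 1 \frac{1}{-33506} = 4025 \cdot \frac{1}{3678} + 1 \left(- \frac{1}{33506}\right) = \frac{4025}{3678} - \frac{1}{33506} = \frac{33714493}{30808767}$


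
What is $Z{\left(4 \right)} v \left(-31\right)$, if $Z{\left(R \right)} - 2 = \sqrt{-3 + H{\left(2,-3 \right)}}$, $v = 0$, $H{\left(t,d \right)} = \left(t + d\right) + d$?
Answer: $0$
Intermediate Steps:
$H{\left(t,d \right)} = t + 2 d$ ($H{\left(t,d \right)} = \left(d + t\right) + d = t + 2 d$)
$Z{\left(R \right)} = 2 + i \sqrt{7}$ ($Z{\left(R \right)} = 2 + \sqrt{-3 + \left(2 + 2 \left(-3\right)\right)} = 2 + \sqrt{-3 + \left(2 - 6\right)} = 2 + \sqrt{-3 - 4} = 2 + \sqrt{-7} = 2 + i \sqrt{7}$)
$Z{\left(4 \right)} v \left(-31\right) = \left(2 + i \sqrt{7}\right) 0 \left(-31\right) = 0 \left(-31\right) = 0$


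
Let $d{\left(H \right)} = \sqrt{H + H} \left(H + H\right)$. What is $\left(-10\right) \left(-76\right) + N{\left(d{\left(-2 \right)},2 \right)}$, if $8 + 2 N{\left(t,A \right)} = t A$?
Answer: $756 - 8 i \approx 756.0 - 8.0 i$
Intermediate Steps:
$d{\left(H \right)} = 2 \sqrt{2} H^{\frac{3}{2}}$ ($d{\left(H \right)} = \sqrt{2 H} 2 H = \sqrt{2} \sqrt{H} 2 H = 2 \sqrt{2} H^{\frac{3}{2}}$)
$N{\left(t,A \right)} = -4 + \frac{A t}{2}$ ($N{\left(t,A \right)} = -4 + \frac{t A}{2} = -4 + \frac{A t}{2}$)
$\left(-10\right) \left(-76\right) + N{\left(d{\left(-2 \right)},2 \right)} = \left(-10\right) \left(-76\right) - \left(4 - 2 \sqrt{2} \left(-2\right)^{\frac{3}{2}}\right) = 760 - \left(4 - 2 \sqrt{2} \left(- 2 i \sqrt{2}\right)\right) = 760 - \left(4 - - 8 i\right) = 760 - \left(4 + 8 i\right) = 756 - 8 i$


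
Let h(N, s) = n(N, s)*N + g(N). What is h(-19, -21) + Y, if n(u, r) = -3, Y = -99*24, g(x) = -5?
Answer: -2324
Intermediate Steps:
Y = -2376
h(N, s) = -5 - 3*N (h(N, s) = -3*N - 5 = -5 - 3*N)
h(-19, -21) + Y = (-5 - 3*(-19)) - 2376 = (-5 + 57) - 2376 = 52 - 2376 = -2324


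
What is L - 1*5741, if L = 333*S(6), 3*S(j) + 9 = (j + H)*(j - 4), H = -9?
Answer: -7406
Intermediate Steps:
S(j) = -3 + (-9 + j)*(-4 + j)/3 (S(j) = -3 + ((j - 9)*(j - 4))/3 = -3 + ((-9 + j)*(-4 + j))/3 = -3 + (-9 + j)*(-4 + j)/3)
L = -1665 (L = 333*(9 - 13/3*6 + (⅓)*6²) = 333*(9 - 26 + (⅓)*36) = 333*(9 - 26 + 12) = 333*(-5) = -1665)
L - 1*5741 = -1665 - 1*5741 = -1665 - 5741 = -7406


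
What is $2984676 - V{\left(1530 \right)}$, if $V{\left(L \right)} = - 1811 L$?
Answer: $5755506$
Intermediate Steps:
$2984676 - V{\left(1530 \right)} = 2984676 - \left(-1811\right) 1530 = 2984676 - -2770830 = 2984676 + 2770830 = 5755506$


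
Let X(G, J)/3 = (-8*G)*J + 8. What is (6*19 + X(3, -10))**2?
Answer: 736164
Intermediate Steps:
X(G, J) = 24 - 24*G*J (X(G, J) = 3*((-8*G)*J + 8) = 3*(-8*G*J + 8) = 3*(8 - 8*G*J) = 24 - 24*G*J)
(6*19 + X(3, -10))**2 = (6*19 + (24 - 24*3*(-10)))**2 = (114 + (24 + 720))**2 = (114 + 744)**2 = 858**2 = 736164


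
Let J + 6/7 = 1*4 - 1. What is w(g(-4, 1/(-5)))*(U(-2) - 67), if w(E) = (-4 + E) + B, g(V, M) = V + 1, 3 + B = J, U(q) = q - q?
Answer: 3685/7 ≈ 526.43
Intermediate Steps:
U(q) = 0
J = 15/7 (J = -6/7 + (1*4 - 1) = -6/7 + (4 - 1) = -6/7 + 3 = 15/7 ≈ 2.1429)
B = -6/7 (B = -3 + 15/7 = -6/7 ≈ -0.85714)
g(V, M) = 1 + V
w(E) = -34/7 + E (w(E) = (-4 + E) - 6/7 = -34/7 + E)
w(g(-4, 1/(-5)))*(U(-2) - 67) = (-34/7 + (1 - 4))*(0 - 67) = (-34/7 - 3)*(-67) = -55/7*(-67) = 3685/7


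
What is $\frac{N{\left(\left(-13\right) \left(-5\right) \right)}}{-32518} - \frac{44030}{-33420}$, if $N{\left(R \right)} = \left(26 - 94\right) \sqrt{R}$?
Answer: $\frac{4403}{3342} + \frac{34 \sqrt{65}}{16259} \approx 1.3343$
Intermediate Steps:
$N{\left(R \right)} = - 68 \sqrt{R}$
$\frac{N{\left(\left(-13\right) \left(-5\right) \right)}}{-32518} - \frac{44030}{-33420} = \frac{\left(-68\right) \sqrt{\left(-13\right) \left(-5\right)}}{-32518} - \frac{44030}{-33420} = - 68 \sqrt{65} \left(- \frac{1}{32518}\right) - - \frac{4403}{3342} = \frac{34 \sqrt{65}}{16259} + \frac{4403}{3342} = \frac{4403}{3342} + \frac{34 \sqrt{65}}{16259}$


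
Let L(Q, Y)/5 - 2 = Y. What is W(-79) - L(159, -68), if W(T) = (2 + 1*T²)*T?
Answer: -492867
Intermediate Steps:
L(Q, Y) = 10 + 5*Y
W(T) = T*(2 + T²) (W(T) = (2 + T²)*T = T*(2 + T²))
W(-79) - L(159, -68) = -79*(2 + (-79)²) - (10 + 5*(-68)) = -79*(2 + 6241) - (10 - 340) = -79*6243 - 1*(-330) = -493197 + 330 = -492867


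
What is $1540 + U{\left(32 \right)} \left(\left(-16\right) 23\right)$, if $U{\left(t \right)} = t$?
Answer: $-10236$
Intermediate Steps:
$1540 + U{\left(32 \right)} \left(\left(-16\right) 23\right) = 1540 + 32 \left(\left(-16\right) 23\right) = 1540 + 32 \left(-368\right) = 1540 - 11776 = -10236$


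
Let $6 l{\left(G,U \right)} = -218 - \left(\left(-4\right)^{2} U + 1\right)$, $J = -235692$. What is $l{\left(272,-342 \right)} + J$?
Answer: $- \frac{469633}{2} \approx -2.3482 \cdot 10^{5}$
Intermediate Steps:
$l{\left(G,U \right)} = - \frac{73}{2} - \frac{8 U}{3}$ ($l{\left(G,U \right)} = \frac{-218 - \left(\left(-4\right)^{2} U + 1\right)}{6} = \frac{-218 - \left(16 U + 1\right)}{6} = \frac{-218 - \left(1 + 16 U\right)}{6} = \frac{-219 - 16 U}{6} = - \frac{73}{2} - \frac{8 U}{3}$)
$l{\left(272,-342 \right)} + J = \left(- \frac{73}{2} - -912\right) - 235692 = \left(- \frac{73}{2} + 912\right) - 235692 = \frac{1751}{2} - 235692 = - \frac{469633}{2}$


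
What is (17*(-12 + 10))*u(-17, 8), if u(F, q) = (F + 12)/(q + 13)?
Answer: 170/21 ≈ 8.0952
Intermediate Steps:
u(F, q) = (12 + F)/(13 + q)
(17*(-12 + 10))*u(-17, 8) = (17*(-12 + 10))*((12 - 17)/(13 + 8)) = (17*(-2))*(-5/21) = -34*(-5)/21 = -34*(-5/21) = 170/21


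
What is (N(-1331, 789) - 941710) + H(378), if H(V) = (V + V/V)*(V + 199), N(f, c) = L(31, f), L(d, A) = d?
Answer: -722996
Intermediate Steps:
N(f, c) = 31
H(V) = (1 + V)*(199 + V) (H(V) = (V + 1)*(199 + V) = (1 + V)*(199 + V))
(N(-1331, 789) - 941710) + H(378) = (31 - 941710) + (199 + 378² + 200*378) = -941679 + (199 + 142884 + 75600) = -941679 + 218683 = -722996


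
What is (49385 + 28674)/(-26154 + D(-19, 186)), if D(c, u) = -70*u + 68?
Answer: -78059/39106 ≈ -1.9961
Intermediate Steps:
D(c, u) = 68 - 70*u
(49385 + 28674)/(-26154 + D(-19, 186)) = (49385 + 28674)/(-26154 + (68 - 70*186)) = 78059/(-26154 + (68 - 13020)) = 78059/(-26154 - 12952) = 78059/(-39106) = 78059*(-1/39106) = -78059/39106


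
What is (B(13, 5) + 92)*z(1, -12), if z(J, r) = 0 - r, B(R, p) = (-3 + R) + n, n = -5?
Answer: 1164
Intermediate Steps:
B(R, p) = -8 + R (B(R, p) = (-3 + R) - 5 = -8 + R)
z(J, r) = -r
(B(13, 5) + 92)*z(1, -12) = ((-8 + 13) + 92)*(-1*(-12)) = (5 + 92)*12 = 97*12 = 1164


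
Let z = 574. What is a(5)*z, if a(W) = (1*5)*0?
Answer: 0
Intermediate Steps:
a(W) = 0 (a(W) = 5*0 = 0)
a(5)*z = 0*574 = 0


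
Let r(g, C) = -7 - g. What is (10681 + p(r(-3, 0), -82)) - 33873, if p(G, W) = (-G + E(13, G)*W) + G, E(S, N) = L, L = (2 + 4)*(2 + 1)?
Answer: -24668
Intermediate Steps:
L = 18 (L = 6*3 = 18)
E(S, N) = 18
p(G, W) = 18*W (p(G, W) = (-G + 18*W) + G = 18*W)
(10681 + p(r(-3, 0), -82)) - 33873 = (10681 + 18*(-82)) - 33873 = (10681 - 1476) - 33873 = 9205 - 33873 = -24668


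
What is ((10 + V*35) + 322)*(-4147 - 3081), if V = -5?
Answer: -1134796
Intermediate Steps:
((10 + V*35) + 322)*(-4147 - 3081) = ((10 - 5*35) + 322)*(-4147 - 3081) = ((10 - 175) + 322)*(-7228) = (-165 + 322)*(-7228) = 157*(-7228) = -1134796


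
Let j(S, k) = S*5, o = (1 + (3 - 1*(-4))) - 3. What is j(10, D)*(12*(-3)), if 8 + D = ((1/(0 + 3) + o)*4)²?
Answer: -1800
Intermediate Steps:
o = 5 (o = (1 + (3 + 4)) - 3 = (1 + 7) - 3 = 8 - 3 = 5)
D = 4024/9 (D = -8 + ((1/(0 + 3) + 5)*4)² = -8 + ((1/3 + 5)*4)² = -8 + ((⅓ + 5)*4)² = -8 + ((16/3)*4)² = -8 + (64/3)² = -8 + 4096/9 = 4024/9 ≈ 447.11)
j(S, k) = 5*S
j(10, D)*(12*(-3)) = (5*10)*(12*(-3)) = 50*(-36) = -1800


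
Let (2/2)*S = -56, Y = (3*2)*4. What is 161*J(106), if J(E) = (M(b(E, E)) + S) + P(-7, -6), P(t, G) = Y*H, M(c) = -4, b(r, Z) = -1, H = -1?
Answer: -13524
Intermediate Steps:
Y = 24 (Y = 6*4 = 24)
S = -56
P(t, G) = -24 (P(t, G) = 24*(-1) = -24)
J(E) = -84 (J(E) = (-4 - 56) - 24 = -60 - 24 = -84)
161*J(106) = 161*(-84) = -13524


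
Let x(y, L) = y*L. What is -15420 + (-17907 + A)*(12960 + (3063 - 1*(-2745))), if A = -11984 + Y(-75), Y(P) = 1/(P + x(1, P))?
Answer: -14025245828/25 ≈ -5.6101e+8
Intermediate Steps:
x(y, L) = L*y
Y(P) = 1/(2*P) (Y(P) = 1/(P + P*1) = 1/(P + P) = 1/(2*P))
A = -1797601/150 (A = -11984 + (½)/(-75) = -11984 + (½)*(-1/75) = -11984 - 1/150 = -1797601/150 ≈ -11984.)
-15420 + (-17907 + A)*(12960 + (3063 - 1*(-2745))) = -15420 + (-17907 - 1797601/150)*(12960 + (3063 - 1*(-2745))) = -15420 - 4483651*(12960 + (3063 + 2745))/150 = -15420 - 4483651*(12960 + 5808)/150 = -15420 - 4483651/150*18768 = -15420 - 14024860328/25 = -14025245828/25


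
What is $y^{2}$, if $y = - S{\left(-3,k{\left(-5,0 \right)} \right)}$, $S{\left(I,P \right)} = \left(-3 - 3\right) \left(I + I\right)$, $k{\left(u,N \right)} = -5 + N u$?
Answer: $1296$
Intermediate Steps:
$S{\left(I,P \right)} = - 12 I$ ($S{\left(I,P \right)} = - 6 \cdot 2 I = - 12 I$)
$y = -36$ ($y = - \left(-12\right) \left(-3\right) = \left(-1\right) 36 = -36$)
$y^{2} = \left(-36\right)^{2} = 1296$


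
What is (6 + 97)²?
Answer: 10609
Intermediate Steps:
(6 + 97)² = 103² = 10609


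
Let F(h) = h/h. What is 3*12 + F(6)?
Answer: 37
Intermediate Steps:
F(h) = 1
3*12 + F(6) = 3*12 + 1 = 36 + 1 = 37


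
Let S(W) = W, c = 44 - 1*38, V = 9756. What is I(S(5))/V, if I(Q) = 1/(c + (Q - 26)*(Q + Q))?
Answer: -1/1990224 ≈ -5.0246e-7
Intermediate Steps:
c = 6 (c = 44 - 38 = 6)
I(Q) = 1/(6 + 2*Q*(-26 + Q)) (I(Q) = 1/(6 + (Q - 26)*(Q + Q)) = 1/(6 + (-26 + Q)*(2*Q)) = 1/(6 + 2*Q*(-26 + Q)))
I(S(5))/V = (1/(2*(3 + 5² - 26*5)))/9756 = (1/(2*(3 + 25 - 130)))*(1/9756) = ((½)/(-102))*(1/9756) = ((½)*(-1/102))*(1/9756) = -1/204*1/9756 = -1/1990224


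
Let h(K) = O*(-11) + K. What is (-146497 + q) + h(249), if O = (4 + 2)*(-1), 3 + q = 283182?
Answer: 136997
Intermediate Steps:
q = 283179 (q = -3 + 283182 = 283179)
O = -6 (O = 6*(-1) = -6)
h(K) = 66 + K (h(K) = -6*(-11) + K = 66 + K)
(-146497 + q) + h(249) = (-146497 + 283179) + (66 + 249) = 136682 + 315 = 136997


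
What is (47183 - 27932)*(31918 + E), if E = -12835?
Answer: 367366833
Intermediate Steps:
(47183 - 27932)*(31918 + E) = (47183 - 27932)*(31918 - 12835) = 19251*19083 = 367366833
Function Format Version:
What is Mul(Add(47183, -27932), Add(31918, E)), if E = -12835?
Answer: 367366833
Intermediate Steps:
Mul(Add(47183, -27932), Add(31918, E)) = Mul(Add(47183, -27932), Add(31918, -12835)) = Mul(19251, 19083) = 367366833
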